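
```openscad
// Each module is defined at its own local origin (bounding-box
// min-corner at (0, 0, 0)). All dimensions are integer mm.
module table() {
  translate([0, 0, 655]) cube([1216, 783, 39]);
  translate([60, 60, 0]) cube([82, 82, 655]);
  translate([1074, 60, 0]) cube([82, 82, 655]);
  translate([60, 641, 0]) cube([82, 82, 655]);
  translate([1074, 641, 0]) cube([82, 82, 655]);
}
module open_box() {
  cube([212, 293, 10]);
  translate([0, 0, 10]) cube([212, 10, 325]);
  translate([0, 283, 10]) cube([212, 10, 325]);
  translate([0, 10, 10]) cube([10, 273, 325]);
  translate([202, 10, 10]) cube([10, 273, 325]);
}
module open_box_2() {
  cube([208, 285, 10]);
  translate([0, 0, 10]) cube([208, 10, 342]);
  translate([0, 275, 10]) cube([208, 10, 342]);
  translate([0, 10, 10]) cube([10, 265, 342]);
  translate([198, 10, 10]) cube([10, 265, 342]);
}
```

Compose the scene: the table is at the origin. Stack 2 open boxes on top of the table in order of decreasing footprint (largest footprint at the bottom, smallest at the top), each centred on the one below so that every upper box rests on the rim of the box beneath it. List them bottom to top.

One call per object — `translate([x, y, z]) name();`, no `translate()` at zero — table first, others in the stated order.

table();
translate([502, 245, 694]) open_box();
translate([504, 249, 1029]) open_box_2();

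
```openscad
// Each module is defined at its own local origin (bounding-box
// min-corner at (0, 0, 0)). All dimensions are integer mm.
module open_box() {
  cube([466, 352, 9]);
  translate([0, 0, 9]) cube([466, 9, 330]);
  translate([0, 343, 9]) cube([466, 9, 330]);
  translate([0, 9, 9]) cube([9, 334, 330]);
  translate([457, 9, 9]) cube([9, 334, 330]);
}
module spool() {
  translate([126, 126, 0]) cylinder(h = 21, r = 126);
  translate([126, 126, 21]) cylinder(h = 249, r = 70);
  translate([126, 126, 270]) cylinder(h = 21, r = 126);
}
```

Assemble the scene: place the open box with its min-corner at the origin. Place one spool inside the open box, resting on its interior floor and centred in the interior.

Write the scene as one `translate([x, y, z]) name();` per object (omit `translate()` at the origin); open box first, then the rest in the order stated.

open_box();
translate([107, 50, 9]) spool();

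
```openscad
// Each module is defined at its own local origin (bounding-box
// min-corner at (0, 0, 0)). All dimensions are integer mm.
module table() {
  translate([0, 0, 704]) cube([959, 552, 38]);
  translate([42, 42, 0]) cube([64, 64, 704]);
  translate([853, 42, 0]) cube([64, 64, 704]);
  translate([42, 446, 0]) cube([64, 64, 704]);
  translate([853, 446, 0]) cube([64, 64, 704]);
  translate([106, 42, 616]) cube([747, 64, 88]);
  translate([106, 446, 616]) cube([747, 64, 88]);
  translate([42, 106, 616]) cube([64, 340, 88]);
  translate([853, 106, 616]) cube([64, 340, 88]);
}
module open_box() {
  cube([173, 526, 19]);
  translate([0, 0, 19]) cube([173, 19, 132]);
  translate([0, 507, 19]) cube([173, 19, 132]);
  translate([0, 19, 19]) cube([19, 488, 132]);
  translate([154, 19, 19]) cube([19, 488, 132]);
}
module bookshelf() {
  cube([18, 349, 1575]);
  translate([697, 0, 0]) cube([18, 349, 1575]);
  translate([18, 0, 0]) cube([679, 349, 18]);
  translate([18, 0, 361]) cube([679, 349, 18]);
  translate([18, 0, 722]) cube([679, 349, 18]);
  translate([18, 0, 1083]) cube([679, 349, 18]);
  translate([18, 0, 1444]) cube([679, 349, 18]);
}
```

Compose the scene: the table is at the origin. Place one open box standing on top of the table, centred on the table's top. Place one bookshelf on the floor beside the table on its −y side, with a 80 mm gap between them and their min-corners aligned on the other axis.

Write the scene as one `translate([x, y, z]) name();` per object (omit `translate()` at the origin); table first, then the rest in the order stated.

table();
translate([393, 13, 742]) open_box();
translate([0, -429, 0]) bookshelf();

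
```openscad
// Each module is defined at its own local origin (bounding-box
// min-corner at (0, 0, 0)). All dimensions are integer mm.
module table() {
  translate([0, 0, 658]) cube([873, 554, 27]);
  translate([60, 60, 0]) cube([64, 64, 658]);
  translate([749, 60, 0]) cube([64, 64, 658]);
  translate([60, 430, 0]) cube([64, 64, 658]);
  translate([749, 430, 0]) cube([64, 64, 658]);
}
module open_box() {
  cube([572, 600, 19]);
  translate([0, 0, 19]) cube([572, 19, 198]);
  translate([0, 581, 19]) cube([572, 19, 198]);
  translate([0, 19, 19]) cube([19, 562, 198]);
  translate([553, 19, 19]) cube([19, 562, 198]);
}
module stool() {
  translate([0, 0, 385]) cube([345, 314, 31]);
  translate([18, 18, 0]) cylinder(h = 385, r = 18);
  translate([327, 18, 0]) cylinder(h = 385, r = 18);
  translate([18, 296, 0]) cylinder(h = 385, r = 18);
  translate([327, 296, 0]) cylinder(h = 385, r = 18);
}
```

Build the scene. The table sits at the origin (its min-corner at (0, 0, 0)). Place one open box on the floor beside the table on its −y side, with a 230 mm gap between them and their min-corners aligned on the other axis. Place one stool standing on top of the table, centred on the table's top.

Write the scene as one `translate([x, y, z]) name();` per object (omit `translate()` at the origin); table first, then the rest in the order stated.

table();
translate([0, -830, 0]) open_box();
translate([264, 120, 685]) stool();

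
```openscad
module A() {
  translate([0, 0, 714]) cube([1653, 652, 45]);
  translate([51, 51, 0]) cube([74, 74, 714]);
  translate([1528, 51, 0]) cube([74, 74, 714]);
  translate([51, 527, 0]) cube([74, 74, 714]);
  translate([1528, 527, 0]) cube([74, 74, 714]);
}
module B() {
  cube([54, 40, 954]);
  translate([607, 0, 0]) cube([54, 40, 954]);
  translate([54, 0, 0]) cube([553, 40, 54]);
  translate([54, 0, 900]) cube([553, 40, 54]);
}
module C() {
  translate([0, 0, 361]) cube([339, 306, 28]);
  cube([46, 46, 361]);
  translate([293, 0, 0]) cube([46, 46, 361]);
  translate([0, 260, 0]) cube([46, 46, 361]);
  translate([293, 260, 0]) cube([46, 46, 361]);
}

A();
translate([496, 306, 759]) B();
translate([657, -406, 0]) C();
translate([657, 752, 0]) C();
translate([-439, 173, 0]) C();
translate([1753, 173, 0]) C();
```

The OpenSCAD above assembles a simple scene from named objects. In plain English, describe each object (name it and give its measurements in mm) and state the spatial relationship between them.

A is a rectangular dining table. The top is 1653×652×45 mm with its upper surface at z = 759 mm. It stands on four 74×74 mm square legs, each inset 51 mm from the nearest pair of top edges, running from the floor to the underside of the top.

B is a rectangular picture frame lying in the x–z plane (depth along y). The opening is 553 mm wide (x) by 846 mm tall (z), surrounded by a border 54 mm wide on all four sides. The frame is 40 mm deep and is made of two full-height vertical stiles with two horizontal rails fitted between them.

C is a four-legged stool. The seat is 339×306 mm, 28 mm thick, top at z = 389 mm. It stands on four square legs, each 46×46 mm in cross-section, from z = 0 to the seat underside, each flush with a corner of the seat.

The picture frame is on top of the table, centred. Four stools sit around the table at the −y, +y, −x, +x sides.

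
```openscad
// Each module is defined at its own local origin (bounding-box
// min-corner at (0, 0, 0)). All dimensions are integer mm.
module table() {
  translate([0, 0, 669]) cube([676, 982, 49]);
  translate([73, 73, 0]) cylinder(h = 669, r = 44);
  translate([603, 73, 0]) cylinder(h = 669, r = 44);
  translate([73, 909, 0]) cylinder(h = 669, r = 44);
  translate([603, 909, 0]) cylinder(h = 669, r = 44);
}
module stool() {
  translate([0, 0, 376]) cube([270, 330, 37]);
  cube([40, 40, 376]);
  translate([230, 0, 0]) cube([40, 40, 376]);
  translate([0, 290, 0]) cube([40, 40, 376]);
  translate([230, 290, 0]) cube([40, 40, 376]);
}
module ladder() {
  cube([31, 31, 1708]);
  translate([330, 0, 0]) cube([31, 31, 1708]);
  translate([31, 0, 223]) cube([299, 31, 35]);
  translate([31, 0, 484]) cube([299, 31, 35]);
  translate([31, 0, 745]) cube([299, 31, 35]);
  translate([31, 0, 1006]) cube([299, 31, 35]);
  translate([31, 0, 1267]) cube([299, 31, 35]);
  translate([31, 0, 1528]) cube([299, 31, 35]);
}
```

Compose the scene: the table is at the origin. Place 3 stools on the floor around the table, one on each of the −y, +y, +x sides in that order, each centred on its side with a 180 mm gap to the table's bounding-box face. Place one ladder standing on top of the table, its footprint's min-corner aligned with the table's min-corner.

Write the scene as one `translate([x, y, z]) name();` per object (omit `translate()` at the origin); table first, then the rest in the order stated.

table();
translate([203, -510, 0]) stool();
translate([203, 1162, 0]) stool();
translate([856, 326, 0]) stool();
translate([0, 0, 718]) ladder();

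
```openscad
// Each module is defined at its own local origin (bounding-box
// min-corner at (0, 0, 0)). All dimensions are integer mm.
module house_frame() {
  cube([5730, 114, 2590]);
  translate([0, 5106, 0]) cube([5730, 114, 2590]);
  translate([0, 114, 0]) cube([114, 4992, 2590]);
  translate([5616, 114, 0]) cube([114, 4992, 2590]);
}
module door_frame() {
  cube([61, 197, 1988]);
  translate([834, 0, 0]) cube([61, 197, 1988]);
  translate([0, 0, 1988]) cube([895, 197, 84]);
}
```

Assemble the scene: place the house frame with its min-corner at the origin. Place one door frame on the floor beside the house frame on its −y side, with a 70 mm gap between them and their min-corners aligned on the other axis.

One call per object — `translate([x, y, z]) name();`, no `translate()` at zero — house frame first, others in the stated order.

house_frame();
translate([0, -267, 0]) door_frame();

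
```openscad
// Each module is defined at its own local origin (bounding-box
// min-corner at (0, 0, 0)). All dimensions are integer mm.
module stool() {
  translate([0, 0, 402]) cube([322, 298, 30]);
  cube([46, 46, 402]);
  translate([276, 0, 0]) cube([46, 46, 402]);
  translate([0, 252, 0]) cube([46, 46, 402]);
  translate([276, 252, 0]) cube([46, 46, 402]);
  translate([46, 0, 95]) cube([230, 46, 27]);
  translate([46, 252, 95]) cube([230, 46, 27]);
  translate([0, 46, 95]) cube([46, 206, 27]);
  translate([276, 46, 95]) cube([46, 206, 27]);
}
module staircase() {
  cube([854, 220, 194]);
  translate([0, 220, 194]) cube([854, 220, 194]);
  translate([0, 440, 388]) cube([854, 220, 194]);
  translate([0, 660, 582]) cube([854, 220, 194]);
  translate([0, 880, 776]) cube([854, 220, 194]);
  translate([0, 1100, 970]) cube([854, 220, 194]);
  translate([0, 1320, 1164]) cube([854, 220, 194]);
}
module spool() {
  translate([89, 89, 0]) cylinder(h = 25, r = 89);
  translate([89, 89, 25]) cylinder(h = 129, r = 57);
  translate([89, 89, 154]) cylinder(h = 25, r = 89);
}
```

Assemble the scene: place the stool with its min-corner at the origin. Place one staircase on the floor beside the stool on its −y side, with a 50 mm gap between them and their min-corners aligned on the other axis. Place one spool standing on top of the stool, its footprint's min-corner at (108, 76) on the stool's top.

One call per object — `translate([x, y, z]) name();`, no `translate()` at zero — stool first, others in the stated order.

stool();
translate([0, -1590, 0]) staircase();
translate([108, 76, 432]) spool();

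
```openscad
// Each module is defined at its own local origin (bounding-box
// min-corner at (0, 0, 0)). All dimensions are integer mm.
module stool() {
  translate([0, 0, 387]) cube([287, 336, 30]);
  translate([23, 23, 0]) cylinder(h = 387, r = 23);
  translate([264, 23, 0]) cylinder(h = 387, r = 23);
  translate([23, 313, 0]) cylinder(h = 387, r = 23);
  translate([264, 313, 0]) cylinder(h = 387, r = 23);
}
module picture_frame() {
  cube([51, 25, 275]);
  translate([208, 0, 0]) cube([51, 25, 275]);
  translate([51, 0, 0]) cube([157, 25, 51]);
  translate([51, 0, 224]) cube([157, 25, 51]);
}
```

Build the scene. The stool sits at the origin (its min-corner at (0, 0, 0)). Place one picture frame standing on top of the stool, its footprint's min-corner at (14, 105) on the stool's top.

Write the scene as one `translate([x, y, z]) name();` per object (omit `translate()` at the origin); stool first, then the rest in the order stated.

stool();
translate([14, 105, 417]) picture_frame();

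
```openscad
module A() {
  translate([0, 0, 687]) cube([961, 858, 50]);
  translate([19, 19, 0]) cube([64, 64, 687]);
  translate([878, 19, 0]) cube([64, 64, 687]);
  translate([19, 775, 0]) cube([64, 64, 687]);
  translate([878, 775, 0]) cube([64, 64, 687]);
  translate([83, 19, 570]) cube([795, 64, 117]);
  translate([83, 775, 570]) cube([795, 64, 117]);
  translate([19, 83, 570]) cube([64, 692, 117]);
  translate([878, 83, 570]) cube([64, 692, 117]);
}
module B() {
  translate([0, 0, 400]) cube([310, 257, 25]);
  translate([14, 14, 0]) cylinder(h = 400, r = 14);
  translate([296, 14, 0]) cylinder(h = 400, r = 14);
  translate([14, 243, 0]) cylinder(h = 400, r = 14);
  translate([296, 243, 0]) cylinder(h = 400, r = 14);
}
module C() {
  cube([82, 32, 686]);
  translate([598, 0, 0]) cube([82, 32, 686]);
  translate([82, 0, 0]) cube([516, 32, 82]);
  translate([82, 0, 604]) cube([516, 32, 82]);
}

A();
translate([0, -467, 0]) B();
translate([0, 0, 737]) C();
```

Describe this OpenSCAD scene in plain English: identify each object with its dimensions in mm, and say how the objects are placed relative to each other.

A is a rectangular dining table. The top is 961×858×50 mm with its upper surface at z = 737 mm. It stands on four 64×64 mm square legs, each inset 19 mm from the nearest pair of top edges, running from the floor to the underside of the top. Four apron rails, 64 mm thick and 117 mm tall, run between adjacent legs with their top edges flush with the underside of the top and their outer faces flush with the legs' outer faces.

B is a four-legged stool. The seat is a 310×257×25 mm slab whose top surface is at z = 425 mm; four round legs, each 28 mm in diameter, run from the floor (z = 0) to the underside of the seat, each leg's axis is inset half a diameter from the nearest pair of seat edges (so the leg's bounding box is flush with the corner).

C is a picture frame with a 516×522 mm rectangular opening (x by z) and a uniform 82 mm border on every side. Frame depth is 32 mm along y. It is built from two vertical stiles running the full outside height and two horizontal rails spanning the gap between the stiles.

The stool is on the floor beside the table on its −y side. The picture frame is on top of the table.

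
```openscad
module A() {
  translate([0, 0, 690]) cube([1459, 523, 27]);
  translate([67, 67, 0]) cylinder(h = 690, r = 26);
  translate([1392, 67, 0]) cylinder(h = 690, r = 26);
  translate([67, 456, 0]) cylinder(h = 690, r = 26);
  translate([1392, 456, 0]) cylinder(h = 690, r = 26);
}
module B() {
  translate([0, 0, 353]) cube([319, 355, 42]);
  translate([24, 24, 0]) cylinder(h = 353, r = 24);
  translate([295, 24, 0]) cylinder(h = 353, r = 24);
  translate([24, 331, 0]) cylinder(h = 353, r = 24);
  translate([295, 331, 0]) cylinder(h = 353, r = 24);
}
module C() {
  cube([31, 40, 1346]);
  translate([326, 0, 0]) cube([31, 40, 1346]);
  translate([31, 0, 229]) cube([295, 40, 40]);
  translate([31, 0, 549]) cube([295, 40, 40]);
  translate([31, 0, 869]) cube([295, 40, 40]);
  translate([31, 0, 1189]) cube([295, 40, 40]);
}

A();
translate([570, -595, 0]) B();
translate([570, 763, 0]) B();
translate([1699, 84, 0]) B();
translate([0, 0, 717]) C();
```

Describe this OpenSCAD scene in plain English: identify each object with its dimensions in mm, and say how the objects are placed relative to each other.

A is a table with a 1459×523 mm rectangular top, 27 mm thick, top surface at z = 717 mm, supported by four round legs of 52 mm diameter, each leg's bounding box inset 41 mm from the nearest pair of top edges, running from the floor.

B is a simple wooden stool: a rectangular seat 319 mm (x) by 355 mm (y), 42 mm thick, top face at z = 395 mm, on four round legs, each 48 mm in diameter. The legs rest on z = 0, each leg's axis is inset half a diameter from the nearest pair of seat edges (so the leg's bounding box is flush with the corner).

C is a wooden ladder with two side rails of 31×40 mm section and 1346 mm height, set 357 mm apart overall. Between them run 4 rectangular rungs (40 mm deep, 40 mm thick), front faces flush with the rails' −y face. The bottom of the first rung is 229 mm above the floor and each subsequent rung is 320 mm higher than the one below.

Three stools sit around the table at the −y, +y, +x sides. The ladder is on top of the table.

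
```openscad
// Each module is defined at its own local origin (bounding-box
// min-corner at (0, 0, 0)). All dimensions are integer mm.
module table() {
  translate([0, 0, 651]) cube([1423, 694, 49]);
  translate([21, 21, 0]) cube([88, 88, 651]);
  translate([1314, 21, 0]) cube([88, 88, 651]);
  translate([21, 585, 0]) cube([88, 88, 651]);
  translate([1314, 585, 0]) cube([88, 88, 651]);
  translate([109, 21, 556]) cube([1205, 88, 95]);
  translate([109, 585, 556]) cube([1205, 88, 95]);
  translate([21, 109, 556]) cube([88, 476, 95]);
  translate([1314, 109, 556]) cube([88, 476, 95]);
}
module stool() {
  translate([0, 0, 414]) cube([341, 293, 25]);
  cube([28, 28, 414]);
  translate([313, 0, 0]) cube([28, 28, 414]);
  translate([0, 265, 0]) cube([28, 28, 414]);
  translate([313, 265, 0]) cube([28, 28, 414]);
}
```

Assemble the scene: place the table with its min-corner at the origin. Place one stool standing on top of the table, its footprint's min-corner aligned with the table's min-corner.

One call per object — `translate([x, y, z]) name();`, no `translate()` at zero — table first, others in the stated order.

table();
translate([0, 0, 700]) stool();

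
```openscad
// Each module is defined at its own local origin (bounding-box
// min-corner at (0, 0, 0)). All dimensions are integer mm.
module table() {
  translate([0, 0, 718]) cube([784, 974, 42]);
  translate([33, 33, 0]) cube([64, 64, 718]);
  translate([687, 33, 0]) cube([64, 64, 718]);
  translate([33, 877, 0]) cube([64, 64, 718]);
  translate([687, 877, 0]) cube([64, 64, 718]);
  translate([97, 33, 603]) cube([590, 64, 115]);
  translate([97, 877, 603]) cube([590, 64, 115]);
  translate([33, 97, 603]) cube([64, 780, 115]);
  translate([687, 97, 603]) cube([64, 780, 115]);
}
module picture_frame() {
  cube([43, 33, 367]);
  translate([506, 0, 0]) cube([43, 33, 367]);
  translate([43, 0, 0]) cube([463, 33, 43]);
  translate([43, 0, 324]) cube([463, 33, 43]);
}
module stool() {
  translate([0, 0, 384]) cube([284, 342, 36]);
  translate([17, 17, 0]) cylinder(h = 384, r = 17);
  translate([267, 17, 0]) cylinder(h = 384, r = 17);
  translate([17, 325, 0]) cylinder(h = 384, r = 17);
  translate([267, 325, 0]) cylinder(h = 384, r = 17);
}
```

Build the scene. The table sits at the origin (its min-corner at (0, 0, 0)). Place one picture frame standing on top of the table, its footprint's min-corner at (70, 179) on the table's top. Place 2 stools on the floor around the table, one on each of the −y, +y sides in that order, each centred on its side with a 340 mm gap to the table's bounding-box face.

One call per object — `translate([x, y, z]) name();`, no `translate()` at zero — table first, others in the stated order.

table();
translate([70, 179, 760]) picture_frame();
translate([250, -682, 0]) stool();
translate([250, 1314, 0]) stool();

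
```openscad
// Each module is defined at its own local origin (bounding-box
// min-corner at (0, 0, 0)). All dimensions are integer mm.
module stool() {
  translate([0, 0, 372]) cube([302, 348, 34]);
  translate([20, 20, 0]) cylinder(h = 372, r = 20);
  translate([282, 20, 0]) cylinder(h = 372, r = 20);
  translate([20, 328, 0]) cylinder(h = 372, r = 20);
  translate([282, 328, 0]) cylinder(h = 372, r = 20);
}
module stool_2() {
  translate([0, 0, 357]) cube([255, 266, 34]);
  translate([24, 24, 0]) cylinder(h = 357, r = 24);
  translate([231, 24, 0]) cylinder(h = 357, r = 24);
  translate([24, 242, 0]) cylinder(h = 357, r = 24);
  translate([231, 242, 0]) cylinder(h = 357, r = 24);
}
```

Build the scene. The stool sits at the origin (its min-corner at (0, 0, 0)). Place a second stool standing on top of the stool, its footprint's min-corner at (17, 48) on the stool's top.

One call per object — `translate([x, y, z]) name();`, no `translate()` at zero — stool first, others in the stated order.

stool();
translate([17, 48, 406]) stool_2();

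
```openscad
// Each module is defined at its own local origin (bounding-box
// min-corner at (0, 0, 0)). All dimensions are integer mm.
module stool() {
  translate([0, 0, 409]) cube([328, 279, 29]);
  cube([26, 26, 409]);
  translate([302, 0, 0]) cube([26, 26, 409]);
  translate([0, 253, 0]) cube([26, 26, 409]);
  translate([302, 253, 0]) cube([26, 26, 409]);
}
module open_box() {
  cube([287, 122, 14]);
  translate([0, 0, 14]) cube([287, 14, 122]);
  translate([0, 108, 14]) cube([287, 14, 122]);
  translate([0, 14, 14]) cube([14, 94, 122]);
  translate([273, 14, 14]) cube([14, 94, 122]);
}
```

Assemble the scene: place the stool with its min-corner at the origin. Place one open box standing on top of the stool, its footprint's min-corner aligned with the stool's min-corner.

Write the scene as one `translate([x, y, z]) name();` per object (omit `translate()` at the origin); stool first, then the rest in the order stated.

stool();
translate([0, 0, 438]) open_box();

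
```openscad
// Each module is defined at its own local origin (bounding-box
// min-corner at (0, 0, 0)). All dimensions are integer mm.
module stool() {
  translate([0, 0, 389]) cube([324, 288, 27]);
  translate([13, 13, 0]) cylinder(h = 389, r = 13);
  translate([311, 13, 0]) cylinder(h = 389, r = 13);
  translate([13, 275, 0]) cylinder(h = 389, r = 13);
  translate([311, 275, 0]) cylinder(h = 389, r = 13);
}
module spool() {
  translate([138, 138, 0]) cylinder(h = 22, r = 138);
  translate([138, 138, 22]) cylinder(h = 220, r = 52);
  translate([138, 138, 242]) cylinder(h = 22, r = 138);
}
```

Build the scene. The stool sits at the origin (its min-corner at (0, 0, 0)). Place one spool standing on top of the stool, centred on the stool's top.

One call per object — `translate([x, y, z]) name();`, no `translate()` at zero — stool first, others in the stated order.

stool();
translate([24, 6, 416]) spool();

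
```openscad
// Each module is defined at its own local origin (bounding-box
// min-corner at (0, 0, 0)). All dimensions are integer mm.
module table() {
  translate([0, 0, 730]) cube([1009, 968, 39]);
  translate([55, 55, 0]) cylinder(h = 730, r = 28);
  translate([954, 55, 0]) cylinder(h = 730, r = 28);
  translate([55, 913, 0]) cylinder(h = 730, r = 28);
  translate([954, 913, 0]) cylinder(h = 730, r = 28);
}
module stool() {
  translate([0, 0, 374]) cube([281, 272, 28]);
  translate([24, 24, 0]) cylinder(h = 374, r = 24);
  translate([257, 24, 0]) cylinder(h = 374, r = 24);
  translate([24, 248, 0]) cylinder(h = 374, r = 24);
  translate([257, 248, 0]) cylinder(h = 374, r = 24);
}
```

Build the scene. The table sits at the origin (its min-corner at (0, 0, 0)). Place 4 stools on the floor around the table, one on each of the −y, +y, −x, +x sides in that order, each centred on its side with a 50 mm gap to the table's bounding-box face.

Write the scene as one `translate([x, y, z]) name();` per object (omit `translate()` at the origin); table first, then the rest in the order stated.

table();
translate([364, -322, 0]) stool();
translate([364, 1018, 0]) stool();
translate([-331, 348, 0]) stool();
translate([1059, 348, 0]) stool();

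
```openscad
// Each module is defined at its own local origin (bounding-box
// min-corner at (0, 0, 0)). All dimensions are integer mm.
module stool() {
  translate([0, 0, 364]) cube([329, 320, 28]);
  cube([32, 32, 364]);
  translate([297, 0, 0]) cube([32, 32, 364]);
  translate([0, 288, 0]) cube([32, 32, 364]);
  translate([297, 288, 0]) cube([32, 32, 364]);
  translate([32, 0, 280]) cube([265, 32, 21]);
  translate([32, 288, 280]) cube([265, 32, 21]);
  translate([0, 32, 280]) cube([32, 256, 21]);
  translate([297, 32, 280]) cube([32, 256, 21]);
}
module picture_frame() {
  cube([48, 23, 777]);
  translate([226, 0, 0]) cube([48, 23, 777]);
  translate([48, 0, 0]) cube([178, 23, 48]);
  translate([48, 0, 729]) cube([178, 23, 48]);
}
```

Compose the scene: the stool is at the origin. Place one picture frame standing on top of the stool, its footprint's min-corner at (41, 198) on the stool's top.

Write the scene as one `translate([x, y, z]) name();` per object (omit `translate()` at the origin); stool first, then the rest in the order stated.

stool();
translate([41, 198, 392]) picture_frame();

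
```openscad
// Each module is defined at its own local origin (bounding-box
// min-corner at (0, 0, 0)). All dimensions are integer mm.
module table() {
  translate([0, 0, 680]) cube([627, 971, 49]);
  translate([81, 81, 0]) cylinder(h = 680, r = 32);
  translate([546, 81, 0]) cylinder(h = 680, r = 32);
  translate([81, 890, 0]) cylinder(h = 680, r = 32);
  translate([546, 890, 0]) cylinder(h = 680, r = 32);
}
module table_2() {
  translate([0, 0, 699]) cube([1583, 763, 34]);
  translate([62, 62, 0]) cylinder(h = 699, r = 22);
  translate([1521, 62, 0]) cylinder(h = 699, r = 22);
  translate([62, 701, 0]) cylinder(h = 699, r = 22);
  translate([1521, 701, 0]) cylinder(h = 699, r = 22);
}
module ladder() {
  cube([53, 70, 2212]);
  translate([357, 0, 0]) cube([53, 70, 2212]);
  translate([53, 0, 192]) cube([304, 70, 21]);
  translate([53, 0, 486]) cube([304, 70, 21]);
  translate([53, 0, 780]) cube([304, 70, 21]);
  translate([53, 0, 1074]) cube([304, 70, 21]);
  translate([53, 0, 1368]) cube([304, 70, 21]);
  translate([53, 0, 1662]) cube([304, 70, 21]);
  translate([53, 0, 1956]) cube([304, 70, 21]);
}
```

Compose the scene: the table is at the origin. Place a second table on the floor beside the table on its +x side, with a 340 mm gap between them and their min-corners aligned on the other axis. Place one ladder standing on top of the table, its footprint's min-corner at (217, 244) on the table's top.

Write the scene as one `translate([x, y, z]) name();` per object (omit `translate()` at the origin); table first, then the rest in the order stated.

table();
translate([967, 0, 0]) table_2();
translate([217, 244, 729]) ladder();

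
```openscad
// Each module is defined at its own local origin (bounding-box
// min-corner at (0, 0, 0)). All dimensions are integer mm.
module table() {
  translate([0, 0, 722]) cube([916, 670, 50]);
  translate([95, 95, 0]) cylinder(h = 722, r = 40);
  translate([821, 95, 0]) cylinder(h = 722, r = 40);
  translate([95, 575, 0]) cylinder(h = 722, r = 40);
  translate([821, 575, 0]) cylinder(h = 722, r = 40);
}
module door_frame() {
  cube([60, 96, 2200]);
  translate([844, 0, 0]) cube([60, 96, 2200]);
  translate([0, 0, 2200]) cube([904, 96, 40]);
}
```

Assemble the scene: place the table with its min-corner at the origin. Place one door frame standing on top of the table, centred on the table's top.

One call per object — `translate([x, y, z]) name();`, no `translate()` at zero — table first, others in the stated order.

table();
translate([6, 287, 772]) door_frame();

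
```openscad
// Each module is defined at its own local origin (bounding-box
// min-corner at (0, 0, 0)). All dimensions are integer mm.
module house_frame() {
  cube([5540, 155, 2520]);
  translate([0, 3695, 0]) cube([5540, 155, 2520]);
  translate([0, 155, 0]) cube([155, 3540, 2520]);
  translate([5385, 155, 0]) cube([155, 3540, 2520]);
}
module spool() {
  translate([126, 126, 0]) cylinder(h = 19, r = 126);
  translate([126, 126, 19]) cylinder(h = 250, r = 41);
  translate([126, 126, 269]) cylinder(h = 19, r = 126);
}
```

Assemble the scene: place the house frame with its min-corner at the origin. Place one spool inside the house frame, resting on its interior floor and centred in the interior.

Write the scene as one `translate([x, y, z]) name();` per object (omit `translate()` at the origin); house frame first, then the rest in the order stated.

house_frame();
translate([2644, 1799, 0]) spool();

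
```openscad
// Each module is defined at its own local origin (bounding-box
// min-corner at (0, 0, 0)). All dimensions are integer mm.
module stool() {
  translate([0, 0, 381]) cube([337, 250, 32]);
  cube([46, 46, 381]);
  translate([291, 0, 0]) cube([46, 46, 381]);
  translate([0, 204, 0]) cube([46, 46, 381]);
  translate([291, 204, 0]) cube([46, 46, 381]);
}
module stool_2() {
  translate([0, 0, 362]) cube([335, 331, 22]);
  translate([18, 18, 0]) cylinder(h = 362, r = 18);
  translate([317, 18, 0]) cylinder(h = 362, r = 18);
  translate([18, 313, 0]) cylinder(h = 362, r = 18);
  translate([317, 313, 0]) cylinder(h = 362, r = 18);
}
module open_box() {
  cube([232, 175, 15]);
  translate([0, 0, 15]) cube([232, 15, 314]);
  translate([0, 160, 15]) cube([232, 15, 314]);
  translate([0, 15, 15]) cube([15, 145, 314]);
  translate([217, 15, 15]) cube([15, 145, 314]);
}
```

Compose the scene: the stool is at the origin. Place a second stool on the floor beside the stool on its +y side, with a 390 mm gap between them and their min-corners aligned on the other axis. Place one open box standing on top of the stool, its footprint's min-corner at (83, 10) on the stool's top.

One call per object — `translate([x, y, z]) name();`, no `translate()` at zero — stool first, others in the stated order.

stool();
translate([0, 640, 0]) stool_2();
translate([83, 10, 413]) open_box();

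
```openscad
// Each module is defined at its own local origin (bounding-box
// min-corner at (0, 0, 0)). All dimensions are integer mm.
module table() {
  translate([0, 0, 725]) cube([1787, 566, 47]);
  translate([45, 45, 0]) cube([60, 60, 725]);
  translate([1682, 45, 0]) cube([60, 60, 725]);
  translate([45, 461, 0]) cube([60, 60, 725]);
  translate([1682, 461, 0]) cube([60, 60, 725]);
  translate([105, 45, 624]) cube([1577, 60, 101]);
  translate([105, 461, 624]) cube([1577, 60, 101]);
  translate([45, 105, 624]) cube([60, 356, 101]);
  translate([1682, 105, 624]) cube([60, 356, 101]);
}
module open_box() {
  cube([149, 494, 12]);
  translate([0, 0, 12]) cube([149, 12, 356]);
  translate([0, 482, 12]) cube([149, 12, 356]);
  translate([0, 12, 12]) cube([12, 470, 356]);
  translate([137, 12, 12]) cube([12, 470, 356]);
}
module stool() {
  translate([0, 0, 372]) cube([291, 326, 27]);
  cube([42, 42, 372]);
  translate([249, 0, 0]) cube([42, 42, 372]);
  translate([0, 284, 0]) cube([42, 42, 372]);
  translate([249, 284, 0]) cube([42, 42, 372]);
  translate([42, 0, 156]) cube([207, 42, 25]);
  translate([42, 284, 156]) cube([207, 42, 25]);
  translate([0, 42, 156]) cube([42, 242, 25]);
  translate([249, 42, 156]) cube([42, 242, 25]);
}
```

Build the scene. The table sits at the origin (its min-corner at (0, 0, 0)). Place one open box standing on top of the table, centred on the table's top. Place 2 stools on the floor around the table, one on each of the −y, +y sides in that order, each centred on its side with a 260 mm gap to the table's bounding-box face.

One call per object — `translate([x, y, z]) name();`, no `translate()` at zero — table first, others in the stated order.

table();
translate([819, 36, 772]) open_box();
translate([748, -586, 0]) stool();
translate([748, 826, 0]) stool();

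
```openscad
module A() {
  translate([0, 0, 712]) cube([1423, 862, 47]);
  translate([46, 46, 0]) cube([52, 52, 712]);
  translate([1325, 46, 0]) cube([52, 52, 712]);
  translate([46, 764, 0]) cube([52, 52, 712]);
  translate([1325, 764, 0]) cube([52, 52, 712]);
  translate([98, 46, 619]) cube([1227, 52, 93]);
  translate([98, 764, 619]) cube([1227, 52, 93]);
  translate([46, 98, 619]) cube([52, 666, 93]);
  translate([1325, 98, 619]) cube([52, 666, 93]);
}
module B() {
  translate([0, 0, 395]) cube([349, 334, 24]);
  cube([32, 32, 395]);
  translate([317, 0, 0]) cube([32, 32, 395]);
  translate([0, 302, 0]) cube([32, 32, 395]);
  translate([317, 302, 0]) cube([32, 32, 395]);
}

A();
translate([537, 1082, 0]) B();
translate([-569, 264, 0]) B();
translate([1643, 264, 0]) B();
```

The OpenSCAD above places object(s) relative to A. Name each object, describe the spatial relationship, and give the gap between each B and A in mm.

A is a table. B is a stool. Three stools sit around the table at the +y, −x, +x sides. The gap between each stool and the table is 220 mm.

Each stool's nearest face is 220 mm from the table's bounding box.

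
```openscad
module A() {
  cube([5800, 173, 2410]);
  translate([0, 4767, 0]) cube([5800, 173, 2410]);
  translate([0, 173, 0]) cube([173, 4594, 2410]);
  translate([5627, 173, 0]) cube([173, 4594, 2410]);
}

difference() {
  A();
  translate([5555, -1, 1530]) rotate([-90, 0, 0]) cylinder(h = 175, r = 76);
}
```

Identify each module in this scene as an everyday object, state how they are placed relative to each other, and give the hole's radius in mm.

The subtracted cylinder has r = 76 mm.

A is a house frame. The house frame has a circular hole through its front wall. The hole's radius is 76 mm.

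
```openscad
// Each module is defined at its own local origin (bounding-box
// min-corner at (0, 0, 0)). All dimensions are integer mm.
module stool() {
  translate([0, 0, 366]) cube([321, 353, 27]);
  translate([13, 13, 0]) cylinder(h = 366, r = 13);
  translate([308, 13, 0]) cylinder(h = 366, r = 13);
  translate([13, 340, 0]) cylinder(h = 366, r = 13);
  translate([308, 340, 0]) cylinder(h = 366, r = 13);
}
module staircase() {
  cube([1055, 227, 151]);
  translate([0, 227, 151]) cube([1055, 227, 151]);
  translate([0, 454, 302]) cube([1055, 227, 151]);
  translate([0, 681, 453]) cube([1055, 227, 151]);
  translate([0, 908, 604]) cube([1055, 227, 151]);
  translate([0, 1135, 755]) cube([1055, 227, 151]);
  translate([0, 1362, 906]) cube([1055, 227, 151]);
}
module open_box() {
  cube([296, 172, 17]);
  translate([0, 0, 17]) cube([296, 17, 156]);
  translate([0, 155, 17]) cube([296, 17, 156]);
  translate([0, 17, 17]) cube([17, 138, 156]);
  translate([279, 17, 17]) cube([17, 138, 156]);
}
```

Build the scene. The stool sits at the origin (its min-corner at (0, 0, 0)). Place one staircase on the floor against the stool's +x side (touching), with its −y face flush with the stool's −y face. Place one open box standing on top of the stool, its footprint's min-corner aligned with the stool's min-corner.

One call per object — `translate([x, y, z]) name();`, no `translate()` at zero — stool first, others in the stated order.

stool();
translate([321, 0, 0]) staircase();
translate([0, 0, 393]) open_box();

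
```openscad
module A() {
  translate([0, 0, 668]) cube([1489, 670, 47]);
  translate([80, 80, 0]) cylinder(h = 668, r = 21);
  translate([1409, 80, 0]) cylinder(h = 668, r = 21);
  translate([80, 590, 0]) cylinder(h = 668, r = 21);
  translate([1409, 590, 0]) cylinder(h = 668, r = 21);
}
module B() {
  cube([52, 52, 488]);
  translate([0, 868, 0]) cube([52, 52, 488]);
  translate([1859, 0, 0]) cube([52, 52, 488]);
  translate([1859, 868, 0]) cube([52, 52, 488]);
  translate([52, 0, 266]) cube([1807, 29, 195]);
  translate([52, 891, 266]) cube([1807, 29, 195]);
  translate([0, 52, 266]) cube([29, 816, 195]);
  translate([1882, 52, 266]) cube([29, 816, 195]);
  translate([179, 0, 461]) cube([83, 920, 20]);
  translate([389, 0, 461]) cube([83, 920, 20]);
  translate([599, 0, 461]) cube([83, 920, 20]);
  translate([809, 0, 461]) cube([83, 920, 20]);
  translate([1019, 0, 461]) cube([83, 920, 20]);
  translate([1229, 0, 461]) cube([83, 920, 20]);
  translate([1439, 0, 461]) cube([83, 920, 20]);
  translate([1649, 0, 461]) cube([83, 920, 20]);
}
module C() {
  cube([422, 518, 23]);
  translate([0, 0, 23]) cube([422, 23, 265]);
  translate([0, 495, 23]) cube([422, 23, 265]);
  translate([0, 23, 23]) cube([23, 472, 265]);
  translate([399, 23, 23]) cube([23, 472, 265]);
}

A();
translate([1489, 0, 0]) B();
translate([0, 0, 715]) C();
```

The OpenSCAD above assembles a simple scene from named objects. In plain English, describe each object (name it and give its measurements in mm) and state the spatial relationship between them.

A is a rectangular dining table. The top is 1489×670×47 mm with its upper surface at z = 715 mm. It stands on four round legs of 42 mm diameter, each leg's bounding box inset 59 mm from the nearest pair of top edges, running from the floor to the underside of the top.

B is a bed frame 1911 mm long (x) by 920 mm wide (y). Four 52×52 mm corner posts, 488 mm tall, at the corners of the footprint. Four rails of 29 mm thickness and 195 mm height run between adjacent posts with their undersides at z = 266 mm, their outer faces flush with the outside of the frame (the two x-running rails run between the posts' inner faces; the two y-running rails run between the posts' inner faces). 8 slats, each 83 mm wide (x) and 20 mm thick, lie across the top of the two x-running rails, running the full 920 mm width of the frame in y; the slats are evenly spaced along x between the inner faces of the end posts with equal gaps (rounded down to the nearest mm) at the −x end and between each pair — any rounding remainder accumulates at the +x end.

C is an open storage box with external size 422×518×288 mm and wall thickness 23 mm (the base is also 23 mm thick). The base covers the whole footprint; the four walls stand on the base, with the y-facing walls full-width and the x-facing walls fitting between their inner faces.

The bed frame is against the table's +x side, with their −y faces flush. The open box is on top of the table.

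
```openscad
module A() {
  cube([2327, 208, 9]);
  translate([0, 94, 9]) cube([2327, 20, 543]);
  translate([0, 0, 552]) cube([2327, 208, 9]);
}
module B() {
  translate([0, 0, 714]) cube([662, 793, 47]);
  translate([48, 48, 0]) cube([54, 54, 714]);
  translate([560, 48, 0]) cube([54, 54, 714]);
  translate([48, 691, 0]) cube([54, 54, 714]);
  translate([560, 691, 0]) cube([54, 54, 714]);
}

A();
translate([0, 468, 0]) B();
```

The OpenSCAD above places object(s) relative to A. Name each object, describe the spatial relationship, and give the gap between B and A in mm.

The table's nearest face is 260 mm from the I-beam's +y face.

A is an I-beam. B is a table. The table is on the floor beside the I-beam on its +y side. The gap between the table and the I-beam is 260 mm.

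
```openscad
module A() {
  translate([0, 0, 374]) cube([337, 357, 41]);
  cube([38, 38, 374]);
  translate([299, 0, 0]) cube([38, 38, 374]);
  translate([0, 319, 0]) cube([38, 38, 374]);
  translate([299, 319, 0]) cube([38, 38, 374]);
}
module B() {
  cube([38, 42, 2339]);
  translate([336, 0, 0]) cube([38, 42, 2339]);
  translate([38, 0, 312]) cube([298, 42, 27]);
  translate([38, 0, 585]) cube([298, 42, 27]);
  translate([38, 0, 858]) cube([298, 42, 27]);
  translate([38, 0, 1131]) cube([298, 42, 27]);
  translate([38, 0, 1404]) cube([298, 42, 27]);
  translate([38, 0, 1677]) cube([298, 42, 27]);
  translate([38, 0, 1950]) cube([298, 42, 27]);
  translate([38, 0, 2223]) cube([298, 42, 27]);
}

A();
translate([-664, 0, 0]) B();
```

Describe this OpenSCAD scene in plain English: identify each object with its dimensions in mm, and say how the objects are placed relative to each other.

A is a four-legged stool. The seat is a 337×357×41 mm slab whose top surface is at z = 415 mm; four square legs, each 38×38 mm in cross-section, run from the floor (z = 0) to the underside of the seat, each flush with a corner of the seat.

B is a straight ladder. Two 38×42 mm vertical rails, 2339 mm tall, stand 374 mm apart (outside-to-outside) with their front faces coplanar on the −y side. 8 rungs, each 42 mm deep and 27 mm tall, span between the inner faces of the rails, front faces flush with the rails. The lowest rung's underside is at z = 312 mm and rungs are spaced 273 mm apart (underside to underside).

The ladder is on the floor beside the stool on its −x side.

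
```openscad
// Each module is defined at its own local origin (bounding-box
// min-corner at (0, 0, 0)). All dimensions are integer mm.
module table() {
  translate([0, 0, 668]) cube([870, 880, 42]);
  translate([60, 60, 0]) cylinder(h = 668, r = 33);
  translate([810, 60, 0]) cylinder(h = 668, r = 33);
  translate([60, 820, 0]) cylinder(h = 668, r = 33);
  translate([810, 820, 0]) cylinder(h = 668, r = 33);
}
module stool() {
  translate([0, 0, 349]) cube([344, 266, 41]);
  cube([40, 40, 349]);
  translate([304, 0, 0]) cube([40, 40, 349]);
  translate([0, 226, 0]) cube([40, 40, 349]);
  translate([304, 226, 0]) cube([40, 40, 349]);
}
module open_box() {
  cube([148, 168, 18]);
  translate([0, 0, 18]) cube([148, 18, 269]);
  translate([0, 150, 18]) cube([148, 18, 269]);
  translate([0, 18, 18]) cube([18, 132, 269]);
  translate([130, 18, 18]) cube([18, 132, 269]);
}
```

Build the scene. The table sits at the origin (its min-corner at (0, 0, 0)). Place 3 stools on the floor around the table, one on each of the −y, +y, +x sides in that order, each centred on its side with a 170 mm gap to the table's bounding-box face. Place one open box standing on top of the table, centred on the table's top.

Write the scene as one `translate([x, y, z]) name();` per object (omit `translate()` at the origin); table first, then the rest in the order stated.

table();
translate([263, -436, 0]) stool();
translate([263, 1050, 0]) stool();
translate([1040, 307, 0]) stool();
translate([361, 356, 710]) open_box();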